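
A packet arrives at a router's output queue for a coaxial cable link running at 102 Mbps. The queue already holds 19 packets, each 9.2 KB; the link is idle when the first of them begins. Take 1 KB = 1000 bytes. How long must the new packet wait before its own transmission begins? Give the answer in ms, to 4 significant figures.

13.71 ms

Each queued packet: L/R = 73600/102000000 = 0.721569 ms.
19 queued → 13.7098 ms.
Queuing delay = 13.71 ms.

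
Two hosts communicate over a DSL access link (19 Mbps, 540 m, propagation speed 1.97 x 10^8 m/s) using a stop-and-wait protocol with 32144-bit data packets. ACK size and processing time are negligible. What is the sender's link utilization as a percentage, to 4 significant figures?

t_tx = L/R = 32144/19000000 = 0.00169179 s.
t_prop = 540/197000000 = 2.74112e-06 s; RTT = 5.48223e-06 s.
Cycle = t_tx + RTT = 0.00169727 s.
Utilization = t_tx / cycle = 0.00169179/0.00169727 = 99.68 %.

99.68 %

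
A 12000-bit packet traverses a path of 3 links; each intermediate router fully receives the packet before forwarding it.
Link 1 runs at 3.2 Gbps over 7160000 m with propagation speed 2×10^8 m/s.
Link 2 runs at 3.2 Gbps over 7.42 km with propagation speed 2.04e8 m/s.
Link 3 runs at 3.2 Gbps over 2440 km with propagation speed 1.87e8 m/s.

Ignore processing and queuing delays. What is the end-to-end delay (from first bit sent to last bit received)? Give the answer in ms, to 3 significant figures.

48.9 ms

Transmission delay per hop = L/R = 12000/3200000000 = 0.00375 ms; 3 hops → 0.01125 ms.
Propagation delays (d/s per hop): 35.8, 0.0363725, 13.0481 ms; sum = 48.8845 ms.
End-to-end = 48.9 ms.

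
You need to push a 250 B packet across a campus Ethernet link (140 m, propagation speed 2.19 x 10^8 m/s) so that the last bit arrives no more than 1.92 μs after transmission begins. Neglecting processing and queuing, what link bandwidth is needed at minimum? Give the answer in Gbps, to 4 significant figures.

1.562 Gbps

L = 2000 bits.
Propagation delay = 140 / 219000000 = 0.639269 μs.
Transmission budget = 1.92 − 0.639269 = 1.28073 μs.
R ≥ L / t_tx = 2000 bits / 1.28073e-06 s = 1.562 Gbps.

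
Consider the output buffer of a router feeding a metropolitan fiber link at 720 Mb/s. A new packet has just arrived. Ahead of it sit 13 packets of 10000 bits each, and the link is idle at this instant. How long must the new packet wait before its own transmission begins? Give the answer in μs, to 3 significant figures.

Each queued packet: L/R = 10000/720000000 = 13.8889 μs.
13 queued → 180.556 μs.
Queuing delay = 181 μs.

181 μs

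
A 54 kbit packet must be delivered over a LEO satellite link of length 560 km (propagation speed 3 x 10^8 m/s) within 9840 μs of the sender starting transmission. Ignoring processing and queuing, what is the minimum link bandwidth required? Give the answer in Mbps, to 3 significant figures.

Propagation delay = 560000 / 300000000 = 1866.67 μs.
Transmission budget = 9840 − 1866.67 = 7973.33 μs.
R ≥ L / t_tx = 54000 bits / 0.00797333 s = 6.77 Mbps.

6.77 Mbps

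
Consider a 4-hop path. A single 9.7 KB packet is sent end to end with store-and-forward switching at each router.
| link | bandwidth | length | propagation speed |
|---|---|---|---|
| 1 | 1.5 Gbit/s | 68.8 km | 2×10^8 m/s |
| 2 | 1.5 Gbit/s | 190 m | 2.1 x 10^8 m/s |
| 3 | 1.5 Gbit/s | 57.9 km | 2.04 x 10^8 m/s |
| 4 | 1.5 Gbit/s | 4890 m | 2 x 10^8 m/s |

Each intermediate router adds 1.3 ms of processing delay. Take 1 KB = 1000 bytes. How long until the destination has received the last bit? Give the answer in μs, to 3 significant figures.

L = 77600 bits.
Transmission delay per hop = L/R = 77600/1500000000 = 51.7333 μs; 4 hops → 206.933 μs.
Propagation delays (d/s per hop): 344, 0.904762, 283.824, 24.45 μs; sum = 653.178 μs.
Processing at 3 router(s): 3 × 1.3 ms = 3900 μs.
End-to-end = 4760 μs.

4760 μs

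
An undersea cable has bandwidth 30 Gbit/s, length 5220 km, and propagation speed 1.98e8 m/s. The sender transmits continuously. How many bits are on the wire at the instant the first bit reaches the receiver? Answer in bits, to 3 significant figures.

791000000 bits

Propagation delay = 5220000 / 198000000 = 0.0263636 s.
BDP = R × t_prop = 30000000000 × 0.0263636 = 790909000 bits.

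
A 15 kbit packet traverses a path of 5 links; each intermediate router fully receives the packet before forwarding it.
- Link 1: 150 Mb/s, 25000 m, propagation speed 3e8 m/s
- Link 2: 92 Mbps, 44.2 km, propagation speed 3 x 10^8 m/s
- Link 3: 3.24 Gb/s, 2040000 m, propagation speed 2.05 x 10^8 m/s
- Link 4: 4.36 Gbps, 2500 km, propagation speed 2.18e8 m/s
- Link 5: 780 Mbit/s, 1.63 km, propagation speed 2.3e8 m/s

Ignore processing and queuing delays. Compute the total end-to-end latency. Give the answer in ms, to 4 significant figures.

L = 15000 bits.
Transmission delays (L/R per hop): 0.1, 0.163043, 0.00462963, 0.00344037, 0.0192308 ms; sum = 0.290344 ms.
Propagation delays (d/s per hop): 0.0833333, 0.147333, 9.95122, 11.4679, 0.00708696 ms; sum = 21.6569 ms.
End-to-end = 21.95 ms.

21.95 ms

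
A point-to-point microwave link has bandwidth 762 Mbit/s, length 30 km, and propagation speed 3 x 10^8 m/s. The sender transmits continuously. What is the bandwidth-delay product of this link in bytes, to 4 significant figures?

Propagation delay = 30000 / 300000000 = 0.0001 s.
BDP = R × t_prop = 762000000 × 0.0001 = 76200 bits.
In bytes: 76200/8 = 9525 bytes.

9525 bytes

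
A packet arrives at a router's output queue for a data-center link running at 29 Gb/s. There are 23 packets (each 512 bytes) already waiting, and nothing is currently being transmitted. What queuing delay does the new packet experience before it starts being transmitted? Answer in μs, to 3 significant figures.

Each queued packet: L/R = 4096/29000000000 = 0.141241 μs.
23 queued → 3.24855 μs.
Queuing delay = 3.25 μs.

3.25 μs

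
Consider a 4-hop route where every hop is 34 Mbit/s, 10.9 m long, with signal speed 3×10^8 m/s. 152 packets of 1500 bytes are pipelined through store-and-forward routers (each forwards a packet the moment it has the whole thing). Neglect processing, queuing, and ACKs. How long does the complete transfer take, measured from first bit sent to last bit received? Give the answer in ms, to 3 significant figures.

Per-hop transmission t_tx = L/R = 12000/34000000 = 0.352941 ms.
Per-hop propagation t_prop = 10.9/300000000 = 3.63333e-05 ms.
Pipeline fill: first packet needs 4·t_tx to clear all hops; remaining 151 packets each add one t_tx.
Total = (4+152-1)·t_tx + 4·t_prop = 155·0.352941 + 4·3.63333e-05 = 54.7 ms.

54.7 ms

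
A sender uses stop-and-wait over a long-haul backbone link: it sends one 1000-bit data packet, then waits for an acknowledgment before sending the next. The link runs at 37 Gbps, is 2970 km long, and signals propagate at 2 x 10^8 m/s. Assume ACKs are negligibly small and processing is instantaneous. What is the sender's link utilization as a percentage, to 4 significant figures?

0.00009100 %

t_tx = L/R = 1000/37000000000 = 2.7027e-08 s.
t_prop = 2970000/200000000 = 0.01485 s; RTT = 0.0297 s.
Cycle = t_tx + RTT = 0.0297 s.
Utilization = t_tx / cycle = 2.7027e-08/0.0297 = 0.00009100 %.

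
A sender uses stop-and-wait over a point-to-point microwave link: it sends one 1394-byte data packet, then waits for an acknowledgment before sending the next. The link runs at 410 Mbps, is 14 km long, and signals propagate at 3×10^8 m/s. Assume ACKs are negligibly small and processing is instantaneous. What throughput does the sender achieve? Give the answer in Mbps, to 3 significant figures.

92.5 Mbps

t_tx = L/R = 11152/410000000 = 2.72e-05 s.
t_prop = 14000/300000000 = 4.66667e-05 s; RTT = 9.33333e-05 s.
Cycle = t_tx + RTT = 0.000120533 s.
Throughput = L / cycle = 11152 / 0.000120533 = 92.5 Mbps.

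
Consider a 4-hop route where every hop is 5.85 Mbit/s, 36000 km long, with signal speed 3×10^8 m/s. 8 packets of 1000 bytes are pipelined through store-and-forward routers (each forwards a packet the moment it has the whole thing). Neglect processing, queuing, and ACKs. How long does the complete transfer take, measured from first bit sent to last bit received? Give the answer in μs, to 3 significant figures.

495000 μs

Per-hop transmission t_tx = L/R = 8000/5850000 = 1367.52 μs.
Per-hop propagation t_prop = 36000000/300000000 = 120000 μs.
Pipeline fill: first packet needs 4·t_tx to clear all hops; remaining 7 packets each add one t_tx.
Total = (4+8-1)·t_tx + 4·t_prop = 11·1367.52 + 4·120000 = 495000 μs.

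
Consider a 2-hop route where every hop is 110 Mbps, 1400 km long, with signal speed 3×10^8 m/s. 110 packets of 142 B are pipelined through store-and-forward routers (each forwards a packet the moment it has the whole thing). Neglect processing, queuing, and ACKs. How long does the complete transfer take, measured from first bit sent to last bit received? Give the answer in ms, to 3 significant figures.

Per-hop transmission t_tx = L/R = 1136/110000000 = 0.0103273 ms.
Per-hop propagation t_prop = 1400000/300000000 = 4.66667 ms.
Pipeline fill: first packet needs 2·t_tx to clear all hops; remaining 109 packets each add one t_tx.
Total = (2+110-1)·t_tx + 2·t_prop = 111·0.0103273 + 2·4.66667 = 10.5 ms.

10.5 ms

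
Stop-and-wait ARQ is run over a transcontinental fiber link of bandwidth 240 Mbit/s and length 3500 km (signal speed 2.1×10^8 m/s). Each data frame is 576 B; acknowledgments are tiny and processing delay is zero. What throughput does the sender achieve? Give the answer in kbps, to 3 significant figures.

t_tx = L/R = 4608/240000000 = 1.92e-05 s.
t_prop = 3500000/210000000 = 0.0166667 s; RTT = 0.0333333 s.
Cycle = t_tx + RTT = 0.0333525 s.
Throughput = L / cycle = 4608 / 0.0333525 = 138 kbps.

138 kbps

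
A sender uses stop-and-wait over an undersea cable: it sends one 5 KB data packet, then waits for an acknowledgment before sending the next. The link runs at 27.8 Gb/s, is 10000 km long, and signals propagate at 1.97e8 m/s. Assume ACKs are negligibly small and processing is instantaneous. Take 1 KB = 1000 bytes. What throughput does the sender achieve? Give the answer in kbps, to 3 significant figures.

394 kbps

t_tx = L/R = 40000/27800000000 = 1.43885e-06 s.
t_prop = 10000000/197000000 = 0.0507614 s; RTT = 0.101523 s.
Cycle = t_tx + RTT = 0.101524 s.
Throughput = L / cycle = 40000 / 0.101524 = 394 kbps.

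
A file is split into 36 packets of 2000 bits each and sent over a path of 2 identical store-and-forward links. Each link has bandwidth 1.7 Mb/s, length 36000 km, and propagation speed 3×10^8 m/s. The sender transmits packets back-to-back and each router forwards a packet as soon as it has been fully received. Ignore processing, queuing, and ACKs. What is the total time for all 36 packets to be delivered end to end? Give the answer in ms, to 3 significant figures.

Per-hop transmission t_tx = L/R = 2000/1700000 = 1.17647 ms.
Per-hop propagation t_prop = 36000000/300000000 = 120 ms.
Pipeline fill: first packet needs 2·t_tx to clear all hops; remaining 35 packets each add one t_tx.
Total = (2+36-1)·t_tx + 2·t_prop = 37·1.17647 + 2·120 = 284 ms.

284 ms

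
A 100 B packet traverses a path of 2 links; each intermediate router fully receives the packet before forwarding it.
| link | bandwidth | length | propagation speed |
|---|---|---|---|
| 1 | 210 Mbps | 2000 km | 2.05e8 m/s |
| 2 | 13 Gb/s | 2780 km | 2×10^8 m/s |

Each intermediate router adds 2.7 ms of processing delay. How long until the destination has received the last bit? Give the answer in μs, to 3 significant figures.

26400 μs

L = 100 × 8 = 800 bits.
Transmission delays (L/R per hop): 3.80952, 0.0615385 μs; sum = 3.87106 μs.
Propagation delays (d/s per hop): 9756.1, 13900 μs; sum = 23656.1 μs.
Processing at 1 router(s): 1 × 2.7 ms = 2700 μs.
End-to-end = 26400 μs.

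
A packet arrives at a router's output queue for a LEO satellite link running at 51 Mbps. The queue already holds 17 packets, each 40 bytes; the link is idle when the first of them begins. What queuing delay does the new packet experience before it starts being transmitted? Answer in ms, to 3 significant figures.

Each queued packet: L/R = 320/51000000 = 0.00627451 ms.
17 queued → 0.106667 ms.
Queuing delay = 0.107 ms.

0.107 ms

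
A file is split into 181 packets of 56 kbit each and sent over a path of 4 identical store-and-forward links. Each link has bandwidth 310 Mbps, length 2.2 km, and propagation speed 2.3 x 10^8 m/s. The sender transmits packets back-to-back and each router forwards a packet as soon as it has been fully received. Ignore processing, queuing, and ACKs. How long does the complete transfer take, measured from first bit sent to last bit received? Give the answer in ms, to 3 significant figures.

Per-hop transmission t_tx = L/R = 56000/310000000 = 0.180645 ms.
Per-hop propagation t_prop = 2200/2.3e+08 = 0.00956522 ms.
Pipeline fill: first packet needs 4·t_tx to clear all hops; remaining 180 packets each add one t_tx.
Total = (4+181-1)·t_tx + 4·t_prop = 184·0.180645 + 4·0.00956522 = 33.3 ms.

33.3 ms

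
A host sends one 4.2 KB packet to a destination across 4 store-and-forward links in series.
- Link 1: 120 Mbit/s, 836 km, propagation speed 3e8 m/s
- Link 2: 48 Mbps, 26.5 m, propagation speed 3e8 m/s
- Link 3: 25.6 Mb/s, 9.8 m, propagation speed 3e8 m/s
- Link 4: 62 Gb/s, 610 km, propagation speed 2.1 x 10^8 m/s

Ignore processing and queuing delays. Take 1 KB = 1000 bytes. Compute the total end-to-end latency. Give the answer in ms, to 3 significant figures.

7.98 ms

L = 33600 bits.
Transmission delays (L/R per hop): 0.28, 0.7, 1.3125, 0.000541935 ms; sum = 2.29304 ms.
Propagation delays (d/s per hop): 2.78667, 8.83333e-05, 3.26667e-05, 2.90476 ms; sum = 5.69155 ms.
End-to-end = 7.98 ms.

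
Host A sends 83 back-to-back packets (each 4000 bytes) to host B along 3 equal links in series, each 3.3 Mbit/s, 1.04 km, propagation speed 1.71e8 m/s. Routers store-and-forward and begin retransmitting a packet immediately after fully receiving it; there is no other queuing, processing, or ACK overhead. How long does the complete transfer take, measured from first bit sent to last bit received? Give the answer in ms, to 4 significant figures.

824.3 ms

Per-hop transmission t_tx = L/R = 32000/3300000 = 9.69697 ms.
Per-hop propagation t_prop = 1040/171000000 = 0.00608187 ms.
Pipeline fill: first packet needs 3·t_tx to clear all hops; remaining 82 packets each add one t_tx.
Total = (3+83-1)·t_tx + 3·t_prop = 85·9.69697 + 3·0.00608187 = 824.3 ms.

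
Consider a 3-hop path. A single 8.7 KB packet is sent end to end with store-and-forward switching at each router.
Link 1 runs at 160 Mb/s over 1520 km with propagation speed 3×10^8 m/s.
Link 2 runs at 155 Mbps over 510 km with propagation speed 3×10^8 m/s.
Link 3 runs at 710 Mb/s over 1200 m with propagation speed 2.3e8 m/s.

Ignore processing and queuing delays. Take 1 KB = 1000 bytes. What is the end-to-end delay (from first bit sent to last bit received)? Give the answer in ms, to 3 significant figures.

L = 69600 bits.
Transmission delays (L/R per hop): 0.435, 0.449032, 0.0980282 ms; sum = 0.98206 ms.
Propagation delays (d/s per hop): 5.06667, 1.7, 0.00521739 ms; sum = 6.77188 ms.
End-to-end = 7.75 ms.

7.75 ms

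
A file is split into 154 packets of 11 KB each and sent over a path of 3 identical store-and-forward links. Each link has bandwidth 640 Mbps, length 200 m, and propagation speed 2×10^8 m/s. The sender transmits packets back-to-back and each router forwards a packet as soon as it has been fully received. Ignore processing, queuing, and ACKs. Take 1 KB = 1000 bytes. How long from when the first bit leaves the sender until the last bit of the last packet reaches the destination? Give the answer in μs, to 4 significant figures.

Per-hop transmission t_tx = L/R = 88000/640000000 = 137.5 μs.
Per-hop propagation t_prop = 200/200000000 = 1 μs.
Pipeline fill: first packet needs 3·t_tx to clear all hops; remaining 153 packets each add one t_tx.
Total = (3+154-1)·t_tx + 3·t_prop = 156·137.5 + 3·1 = 21450 μs.

21450 μs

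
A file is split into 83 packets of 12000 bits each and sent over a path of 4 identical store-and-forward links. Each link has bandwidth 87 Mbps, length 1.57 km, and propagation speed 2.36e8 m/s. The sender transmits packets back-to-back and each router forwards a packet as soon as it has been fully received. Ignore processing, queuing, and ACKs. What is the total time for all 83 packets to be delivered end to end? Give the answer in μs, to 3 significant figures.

Per-hop transmission t_tx = L/R = 12000/87000000 = 137.931 μs.
Per-hop propagation t_prop = 1570/236000000 = 6.65254 μs.
Pipeline fill: first packet needs 4·t_tx to clear all hops; remaining 82 packets each add one t_tx.
Total = (4+83-1)·t_tx + 4·t_prop = 86·137.931 + 4·6.65254 = 11900 μs.

11900 μs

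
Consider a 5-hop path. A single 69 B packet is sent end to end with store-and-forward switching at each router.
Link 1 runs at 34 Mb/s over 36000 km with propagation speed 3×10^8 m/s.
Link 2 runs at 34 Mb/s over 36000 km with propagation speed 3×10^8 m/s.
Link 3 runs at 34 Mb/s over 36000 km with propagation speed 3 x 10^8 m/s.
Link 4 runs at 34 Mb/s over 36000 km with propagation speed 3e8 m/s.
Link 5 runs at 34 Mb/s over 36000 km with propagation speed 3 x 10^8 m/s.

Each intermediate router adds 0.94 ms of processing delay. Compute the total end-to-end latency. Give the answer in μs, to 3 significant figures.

604000 μs

L = 69 × 8 = 552 bits.
Transmission delay per hop = L/R = 552/34000000 = 16.2353 μs; 5 hops → 81.1765 μs.
Propagation delays (d/s per hop): 120000, 120000, 120000, 120000, 120000 μs; sum = 600000 μs.
Processing at 4 router(s): 4 × 0.94 ms = 3760 μs.
End-to-end = 604000 μs.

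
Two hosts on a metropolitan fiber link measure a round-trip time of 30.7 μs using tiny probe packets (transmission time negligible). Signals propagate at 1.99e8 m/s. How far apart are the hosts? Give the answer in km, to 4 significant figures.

3.055 km

One-way propagation = RTT/2 = 15.35 μs.
d = s × t = 199000000 × 1.535e-05 = 3.055 km.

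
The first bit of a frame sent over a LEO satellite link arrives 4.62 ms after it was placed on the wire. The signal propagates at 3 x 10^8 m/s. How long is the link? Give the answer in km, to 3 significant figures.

d = s × t_prop = 300000000 × 0.00462 = 1390 km.

1390 km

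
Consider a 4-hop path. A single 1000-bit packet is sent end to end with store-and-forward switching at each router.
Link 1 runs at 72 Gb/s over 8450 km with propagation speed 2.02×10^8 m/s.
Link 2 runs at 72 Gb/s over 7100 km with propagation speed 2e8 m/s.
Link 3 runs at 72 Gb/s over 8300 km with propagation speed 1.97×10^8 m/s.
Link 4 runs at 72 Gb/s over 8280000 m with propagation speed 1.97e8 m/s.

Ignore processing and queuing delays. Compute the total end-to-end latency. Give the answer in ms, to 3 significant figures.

161 ms

Transmission delay per hop = L/R = 1000/72000000000 = 1.38889e-05 ms; 4 hops → 5.55556e-05 ms.
Propagation delays (d/s per hop): 41.8317, 35.5, 42.132, 42.0305 ms; sum = 161.494 ms.
End-to-end = 161 ms.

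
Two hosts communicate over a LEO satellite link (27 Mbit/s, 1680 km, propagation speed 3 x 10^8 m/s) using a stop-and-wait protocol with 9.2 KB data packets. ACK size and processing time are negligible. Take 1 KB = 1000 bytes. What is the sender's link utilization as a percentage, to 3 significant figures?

t_tx = L/R = 73600/27000000 = 0.00272593 s.
t_prop = 1680000/300000000 = 0.0056 s; RTT = 0.0112 s.
Cycle = t_tx + RTT = 0.0139259 s.
Utilization = t_tx / cycle = 0.00272593/0.0139259 = 19.6 %.

19.6 %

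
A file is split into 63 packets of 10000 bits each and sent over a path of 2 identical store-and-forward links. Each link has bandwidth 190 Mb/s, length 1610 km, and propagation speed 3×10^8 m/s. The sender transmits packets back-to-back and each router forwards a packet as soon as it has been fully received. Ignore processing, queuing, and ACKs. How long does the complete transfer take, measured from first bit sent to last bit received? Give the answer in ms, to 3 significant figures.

14.1 ms

Per-hop transmission t_tx = L/R = 10000/190000000 = 0.0526316 ms.
Per-hop propagation t_prop = 1610000/300000000 = 5.36667 ms.
Pipeline fill: first packet needs 2·t_tx to clear all hops; remaining 62 packets each add one t_tx.
Total = (2+63-1)·t_tx + 2·t_prop = 64·0.0526316 + 2·5.36667 = 14.1 ms.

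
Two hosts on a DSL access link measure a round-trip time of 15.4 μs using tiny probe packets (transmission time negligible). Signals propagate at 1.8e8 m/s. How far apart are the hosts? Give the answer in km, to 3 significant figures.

One-way propagation = RTT/2 = 7.7 μs.
d = s × t = 180000000 × 7.7e-06 = 1.39 km.

1.39 km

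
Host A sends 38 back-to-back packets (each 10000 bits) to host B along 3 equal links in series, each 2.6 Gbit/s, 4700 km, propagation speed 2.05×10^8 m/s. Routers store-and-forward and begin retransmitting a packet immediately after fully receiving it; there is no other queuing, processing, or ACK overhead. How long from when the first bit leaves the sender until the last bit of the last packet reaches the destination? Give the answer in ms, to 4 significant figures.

68.93 ms

Per-hop transmission t_tx = L/R = 10000/2600000000 = 0.00384615 ms.
Per-hop propagation t_prop = 4700000/2.05e+08 = 22.9268 ms.
Pipeline fill: first packet needs 3·t_tx to clear all hops; remaining 37 packets each add one t_tx.
Total = (3+38-1)·t_tx + 3·t_prop = 40·0.00384615 + 3·22.9268 = 68.93 ms.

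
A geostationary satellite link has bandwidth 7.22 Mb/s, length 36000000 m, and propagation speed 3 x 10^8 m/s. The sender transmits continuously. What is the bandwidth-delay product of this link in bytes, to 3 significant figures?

Propagation delay = 36000000 / 300000000 = 0.12 s.
BDP = R × t_prop = 7220000 × 0.12 = 866400 bits.
In bytes: 866400/8 = 108000 bytes.

108000 bytes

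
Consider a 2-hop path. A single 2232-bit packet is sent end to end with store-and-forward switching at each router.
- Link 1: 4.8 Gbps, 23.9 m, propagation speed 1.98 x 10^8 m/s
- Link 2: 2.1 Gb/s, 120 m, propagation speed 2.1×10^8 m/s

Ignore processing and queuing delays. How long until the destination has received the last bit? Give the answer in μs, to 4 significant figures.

2.220 μs

Transmission delays (L/R per hop): 0.465, 1.06286 μs; sum = 1.52786 μs.
Propagation delays (d/s per hop): 0.120707, 0.571429 μs; sum = 0.692136 μs.
End-to-end = 2.220 μs.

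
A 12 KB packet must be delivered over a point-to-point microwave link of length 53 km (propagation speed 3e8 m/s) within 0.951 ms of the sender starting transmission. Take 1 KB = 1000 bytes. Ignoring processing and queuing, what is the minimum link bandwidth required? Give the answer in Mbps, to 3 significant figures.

L = 96000 bits.
Propagation delay = 53000 / 300000000 = 0.176667 ms.
Transmission budget = 0.951 − 0.176667 = 0.774333 ms.
R ≥ L / t_tx = 96000 bits / 0.000774333 s = 124 Mbps.

124 Mbps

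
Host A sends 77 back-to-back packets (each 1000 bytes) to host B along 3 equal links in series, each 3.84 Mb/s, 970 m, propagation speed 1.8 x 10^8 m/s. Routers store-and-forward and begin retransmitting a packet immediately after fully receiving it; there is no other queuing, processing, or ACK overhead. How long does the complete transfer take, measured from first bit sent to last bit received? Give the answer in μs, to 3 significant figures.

165000 μs

Per-hop transmission t_tx = L/R = 8000/3840000 = 2083.33 μs.
Per-hop propagation t_prop = 970/180000000 = 5.38889 μs.
Pipeline fill: first packet needs 3·t_tx to clear all hops; remaining 76 packets each add one t_tx.
Total = (3+77-1)·t_tx + 3·t_prop = 79·2083.33 + 3·5.38889 = 165000 μs.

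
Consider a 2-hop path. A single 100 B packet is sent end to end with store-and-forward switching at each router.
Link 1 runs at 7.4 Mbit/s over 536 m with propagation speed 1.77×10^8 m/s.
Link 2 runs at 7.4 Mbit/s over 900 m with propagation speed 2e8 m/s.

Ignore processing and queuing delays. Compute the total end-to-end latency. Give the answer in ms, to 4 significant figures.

L = 100 × 8 = 800 bits.
Transmission delay per hop = L/R = 800/7400000 = 0.108108 ms; 2 hops → 0.216216 ms.
Propagation delays (d/s per hop): 0.00302825, 0.0045 ms; sum = 0.00752825 ms.
End-to-end = 0.2237 ms.

0.2237 ms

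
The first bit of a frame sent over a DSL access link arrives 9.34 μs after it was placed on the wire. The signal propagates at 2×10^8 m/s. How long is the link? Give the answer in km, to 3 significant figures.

1.87 km

d = s × t_prop = 200000000 × 9.34e-06 = 1.87 km.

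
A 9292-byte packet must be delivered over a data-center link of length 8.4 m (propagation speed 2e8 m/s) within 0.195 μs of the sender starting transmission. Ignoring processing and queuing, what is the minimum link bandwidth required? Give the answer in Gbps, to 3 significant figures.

L = 74336 bits.
Propagation delay = 8.4 / 200000000 = 0.042 μs.
Transmission budget = 0.195 − 0.042 = 0.153 μs.
R ≥ L / t_tx = 74336 bits / 1.53e-07 s = 486 Gbps.

486 Gbps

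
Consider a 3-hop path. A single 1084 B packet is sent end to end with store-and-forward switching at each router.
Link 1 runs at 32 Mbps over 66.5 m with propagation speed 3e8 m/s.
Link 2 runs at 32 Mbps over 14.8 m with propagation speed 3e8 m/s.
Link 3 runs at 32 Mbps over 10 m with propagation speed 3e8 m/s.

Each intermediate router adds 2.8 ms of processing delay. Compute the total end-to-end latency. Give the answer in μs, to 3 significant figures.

6410 μs

L = 1084 × 8 = 8672 bits.
Transmission delay per hop = L/R = 8672/32000000 = 271 μs; 3 hops → 813 μs.
Propagation delays (d/s per hop): 0.221667, 0.0493333, 0.0333333 μs; sum = 0.304333 μs.
Processing at 2 router(s): 2 × 2.8 ms = 5600 μs.
End-to-end = 6410 μs.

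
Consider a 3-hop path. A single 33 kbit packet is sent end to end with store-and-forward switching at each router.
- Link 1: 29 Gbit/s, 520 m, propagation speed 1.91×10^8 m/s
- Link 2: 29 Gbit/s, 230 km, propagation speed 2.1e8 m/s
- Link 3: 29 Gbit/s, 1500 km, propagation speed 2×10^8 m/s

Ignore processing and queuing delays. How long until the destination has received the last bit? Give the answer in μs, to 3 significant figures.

8600 μs

L = 33000 bits.
Transmission delay per hop = L/R = 33000/29000000000 = 1.13793 μs; 3 hops → 3.41379 μs.
Propagation delays (d/s per hop): 2.72251, 1095.24, 7500 μs; sum = 8597.96 μs.
End-to-end = 8600 μs.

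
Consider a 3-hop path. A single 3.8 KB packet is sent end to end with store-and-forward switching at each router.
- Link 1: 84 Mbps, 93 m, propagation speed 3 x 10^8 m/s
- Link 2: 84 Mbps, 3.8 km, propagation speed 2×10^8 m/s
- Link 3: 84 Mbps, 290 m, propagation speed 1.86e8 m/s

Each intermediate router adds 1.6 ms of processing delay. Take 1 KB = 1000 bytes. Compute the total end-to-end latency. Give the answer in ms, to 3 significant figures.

L = 30400 bits.
Transmission delay per hop = L/R = 30400/84000000 = 0.361905 ms; 3 hops → 1.08571 ms.
Propagation delays (d/s per hop): 0.00031, 0.019, 0.00155914 ms; sum = 0.0208691 ms.
Processing at 2 router(s): 2 × 1.6 ms = 3.2 ms.
End-to-end = 4.31 ms.

4.31 ms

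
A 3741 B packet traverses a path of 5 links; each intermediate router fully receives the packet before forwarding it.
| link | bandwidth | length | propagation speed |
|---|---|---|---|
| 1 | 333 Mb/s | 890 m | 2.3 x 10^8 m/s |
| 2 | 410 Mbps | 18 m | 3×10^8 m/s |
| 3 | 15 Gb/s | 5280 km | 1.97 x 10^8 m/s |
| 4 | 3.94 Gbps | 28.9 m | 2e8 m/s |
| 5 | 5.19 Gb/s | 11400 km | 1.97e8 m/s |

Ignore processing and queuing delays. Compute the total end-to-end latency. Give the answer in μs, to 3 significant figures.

L = 3741 × 8 = 29928 bits.
Transmission delays (L/R per hop): 89.8739, 72.9951, 1.9952, 7.59594, 5.76647 μs; sum = 178.227 μs.
Propagation delays (d/s per hop): 3.86957, 0.06, 26802, 0.1445, 57868 μs; sum = 84674.1 μs.
End-to-end = 84900 μs.

84900 μs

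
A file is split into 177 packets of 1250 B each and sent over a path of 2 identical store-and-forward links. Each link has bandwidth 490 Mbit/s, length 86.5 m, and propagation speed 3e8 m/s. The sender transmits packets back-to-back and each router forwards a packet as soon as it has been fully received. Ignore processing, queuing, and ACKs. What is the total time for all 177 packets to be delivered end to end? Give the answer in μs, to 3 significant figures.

3630 μs

Per-hop transmission t_tx = L/R = 10000/490000000 = 20.4082 μs.
Per-hop propagation t_prop = 86.5/300000000 = 0.288333 μs.
Pipeline fill: first packet needs 2·t_tx to clear all hops; remaining 176 packets each add one t_tx.
Total = (2+177-1)·t_tx + 2·t_prop = 178·20.4082 + 2·0.288333 = 3630 μs.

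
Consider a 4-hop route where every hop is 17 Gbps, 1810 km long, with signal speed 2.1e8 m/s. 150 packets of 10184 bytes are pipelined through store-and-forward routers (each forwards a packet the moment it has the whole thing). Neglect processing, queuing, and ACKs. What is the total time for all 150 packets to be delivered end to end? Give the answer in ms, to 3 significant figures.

35.2 ms

Per-hop transmission t_tx = L/R = 81472/17000000000 = 0.00479247 ms.
Per-hop propagation t_prop = 1810000/210000000 = 8.61905 ms.
Pipeline fill: first packet needs 4·t_tx to clear all hops; remaining 149 packets each add one t_tx.
Total = (4+150-1)·t_tx + 4·t_prop = 153·0.00479247 + 4·8.61905 = 35.2 ms.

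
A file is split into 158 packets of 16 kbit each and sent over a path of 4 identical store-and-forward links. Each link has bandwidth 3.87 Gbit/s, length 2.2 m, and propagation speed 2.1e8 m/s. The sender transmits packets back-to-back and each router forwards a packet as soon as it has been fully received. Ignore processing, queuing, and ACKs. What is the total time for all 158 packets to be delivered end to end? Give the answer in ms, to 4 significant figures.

0.6657 ms

Per-hop transmission t_tx = L/R = 16000/3870000000 = 0.00413437 ms.
Per-hop propagation t_prop = 2.2/210000000 = 1.04762e-05 ms.
Pipeline fill: first packet needs 4·t_tx to clear all hops; remaining 157 packets each add one t_tx.
Total = (4+158-1)·t_tx + 4·t_prop = 161·0.00413437 + 4·1.04762e-05 = 0.6657 ms.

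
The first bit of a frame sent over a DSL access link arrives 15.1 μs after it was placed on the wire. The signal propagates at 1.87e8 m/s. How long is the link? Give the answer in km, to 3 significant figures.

d = s × t_prop = 187000000 × 1.51e-05 = 2.82 km.

2.82 km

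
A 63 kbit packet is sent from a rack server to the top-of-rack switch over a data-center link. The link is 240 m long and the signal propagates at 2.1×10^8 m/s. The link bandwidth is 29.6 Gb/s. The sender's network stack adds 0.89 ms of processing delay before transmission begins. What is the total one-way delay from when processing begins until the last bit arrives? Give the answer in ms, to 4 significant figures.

L = 63000 bits.
Transmission delay = L/R = 63000 / 29600000000 = 0.00212838 ms.
Propagation delay = d/s = 240 m / 210000000 m/s = 0.00114286 ms.
Plus processing delay 0.89 ms = 0.89 ms.
Total = 0.8933 ms.

0.8933 ms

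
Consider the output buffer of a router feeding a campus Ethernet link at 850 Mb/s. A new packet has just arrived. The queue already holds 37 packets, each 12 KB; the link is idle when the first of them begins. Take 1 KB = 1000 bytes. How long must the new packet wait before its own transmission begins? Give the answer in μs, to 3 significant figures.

Each queued packet: L/R = 96000/850000000 = 112.941 μs.
37 queued → 4178.82 μs.
Queuing delay = 4180 μs.

4180 μs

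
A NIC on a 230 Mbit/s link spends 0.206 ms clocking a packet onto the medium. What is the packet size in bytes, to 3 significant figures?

L = R × t_tx = 230000000 b/s × 0.000206 s = 47380 bits.
In bytes: 47380 / 8 = 5920 bytes.

5920 bytes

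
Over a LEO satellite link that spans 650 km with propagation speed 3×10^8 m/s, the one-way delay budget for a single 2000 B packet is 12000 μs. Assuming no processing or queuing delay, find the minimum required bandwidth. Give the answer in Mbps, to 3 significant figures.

L = 16000 bits.
Propagation delay = 650000 / 300000000 = 2166.67 μs.
Transmission budget = 12000 − 2166.67 = 9833.33 μs.
R ≥ L / t_tx = 16000 bits / 0.00983333 s = 1.63 Mbps.

1.63 Mbps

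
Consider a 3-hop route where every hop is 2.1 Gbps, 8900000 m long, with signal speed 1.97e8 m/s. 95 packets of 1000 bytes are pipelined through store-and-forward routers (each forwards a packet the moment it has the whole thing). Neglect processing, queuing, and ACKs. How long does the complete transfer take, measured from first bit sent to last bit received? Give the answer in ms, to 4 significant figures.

135.9 ms

Per-hop transmission t_tx = L/R = 8000/2100000000 = 0.00380952 ms.
Per-hop propagation t_prop = 8900000/197000000 = 45.1777 ms.
Pipeline fill: first packet needs 3·t_tx to clear all hops; remaining 94 packets each add one t_tx.
Total = (3+95-1)·t_tx + 3·t_prop = 97·0.00380952 + 3·45.1777 = 135.9 ms.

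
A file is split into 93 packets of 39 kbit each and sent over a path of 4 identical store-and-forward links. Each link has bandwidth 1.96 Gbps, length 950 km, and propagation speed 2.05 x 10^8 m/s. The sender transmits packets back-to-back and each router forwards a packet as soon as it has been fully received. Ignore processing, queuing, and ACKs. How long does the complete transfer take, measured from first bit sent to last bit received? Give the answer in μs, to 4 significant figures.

Per-hop transmission t_tx = L/R = 39000/1960000000 = 19.898 μs.
Per-hop propagation t_prop = 950000/2.05e+08 = 4634.15 μs.
Pipeline fill: first packet needs 4·t_tx to clear all hops; remaining 92 packets each add one t_tx.
Total = (4+93-1)·t_tx + 4·t_prop = 96·19.898 + 4·4634.15 = 20450 μs.

20450 μs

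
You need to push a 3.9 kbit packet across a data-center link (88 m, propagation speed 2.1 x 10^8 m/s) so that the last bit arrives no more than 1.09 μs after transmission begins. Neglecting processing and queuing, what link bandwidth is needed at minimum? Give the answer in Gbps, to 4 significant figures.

5.813 Gbps

Propagation delay = 88 / 210000000 = 0.419048 μs.
Transmission budget = 1.09 − 0.419048 = 0.670952 μs.
R ≥ L / t_tx = 3900 bits / 6.70952e-07 s = 5.813 Gbps.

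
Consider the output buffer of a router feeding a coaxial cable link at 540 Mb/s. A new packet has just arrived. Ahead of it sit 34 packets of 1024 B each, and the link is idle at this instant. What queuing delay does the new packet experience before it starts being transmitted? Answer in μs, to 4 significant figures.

Each queued packet: L/R = 8192/540000000 = 15.1704 μs.
34 queued → 515.793 μs.
Queuing delay = 515.8 μs.

515.8 μs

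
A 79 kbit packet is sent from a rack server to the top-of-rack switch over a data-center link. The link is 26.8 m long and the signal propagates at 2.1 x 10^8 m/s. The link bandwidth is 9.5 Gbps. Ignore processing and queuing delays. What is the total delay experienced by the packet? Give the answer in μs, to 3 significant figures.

L = 79000 bits.
Transmission delay = L/R = 79000 / 9500000000 = 8.31579 μs.
Propagation delay = d/s = 26.8 m / 210000000 m/s = 0.127619 μs.
Total = 8.44 μs.

8.44 μs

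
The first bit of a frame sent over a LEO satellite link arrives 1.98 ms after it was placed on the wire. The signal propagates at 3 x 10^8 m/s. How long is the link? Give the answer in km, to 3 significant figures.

594 km

d = s × t_prop = 300000000 × 0.00198 = 594 km.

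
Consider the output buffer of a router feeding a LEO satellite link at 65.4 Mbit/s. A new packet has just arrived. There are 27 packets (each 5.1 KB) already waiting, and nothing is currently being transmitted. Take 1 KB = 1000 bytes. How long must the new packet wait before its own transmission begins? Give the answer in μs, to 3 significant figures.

Each queued packet: L/R = 40800/6.54e+07 = 623.853 μs.
27 queued → 16844 μs.
Queuing delay = 16800 μs.

16800 μs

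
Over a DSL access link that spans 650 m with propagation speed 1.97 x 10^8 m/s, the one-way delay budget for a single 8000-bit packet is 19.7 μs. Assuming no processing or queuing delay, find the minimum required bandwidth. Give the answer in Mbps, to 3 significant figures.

Propagation delay = 650 / 197000000 = 3.29949 μs.
Transmission budget = 19.7 − 3.29949 = 16.4005 μs.
R ≥ L / t_tx = 8000 bits / 1.64005e-05 s = 488 Mbps.

488 Mbps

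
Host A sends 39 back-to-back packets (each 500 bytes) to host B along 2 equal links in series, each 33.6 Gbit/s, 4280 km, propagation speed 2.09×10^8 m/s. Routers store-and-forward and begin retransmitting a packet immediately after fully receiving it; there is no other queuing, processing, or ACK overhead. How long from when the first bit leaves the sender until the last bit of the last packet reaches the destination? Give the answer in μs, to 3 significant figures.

41000 μs

Per-hop transmission t_tx = L/R = 4000/33600000000 = 0.119048 μs.
Per-hop propagation t_prop = 4280000/209000000 = 20478.5 μs.
Pipeline fill: first packet needs 2·t_tx to clear all hops; remaining 38 packets each add one t_tx.
Total = (2+39-1)·t_tx + 2·t_prop = 40·0.119048 + 2·20478.5 = 41000 μs.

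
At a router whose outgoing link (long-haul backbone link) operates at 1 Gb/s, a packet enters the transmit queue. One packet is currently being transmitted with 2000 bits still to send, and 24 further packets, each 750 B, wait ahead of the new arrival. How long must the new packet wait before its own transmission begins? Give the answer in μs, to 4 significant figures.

146.0 μs

Each queued packet: L/R = 6000/1000000000 = 6 μs.
24 queued → 144 μs.
Plus remaining 2000 bits of current packet: 2 μs.
Queuing delay = 146.0 μs.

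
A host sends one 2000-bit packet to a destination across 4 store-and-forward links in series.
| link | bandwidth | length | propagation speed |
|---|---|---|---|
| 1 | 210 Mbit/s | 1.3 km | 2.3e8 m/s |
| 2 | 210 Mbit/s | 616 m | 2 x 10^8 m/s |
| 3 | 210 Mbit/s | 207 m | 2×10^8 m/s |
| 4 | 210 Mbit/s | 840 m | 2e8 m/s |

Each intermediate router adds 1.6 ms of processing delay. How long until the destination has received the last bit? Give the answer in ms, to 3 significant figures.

4.85 ms

Transmission delay per hop = L/R = 2000/210000000 = 0.00952381 ms; 4 hops → 0.0380952 ms.
Propagation delays (d/s per hop): 0.00565217, 0.00308, 0.001035, 0.0042 ms; sum = 0.0139672 ms.
Processing at 3 router(s): 3 × 1.6 ms = 4.8 ms.
End-to-end = 4.85 ms.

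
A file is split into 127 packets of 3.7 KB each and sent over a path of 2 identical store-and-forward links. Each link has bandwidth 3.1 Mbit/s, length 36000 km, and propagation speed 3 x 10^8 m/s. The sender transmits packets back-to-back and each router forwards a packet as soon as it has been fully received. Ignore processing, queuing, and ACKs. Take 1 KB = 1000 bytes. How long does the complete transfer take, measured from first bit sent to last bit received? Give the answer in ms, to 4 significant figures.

Per-hop transmission t_tx = L/R = 29600/3100000 = 9.54839 ms.
Per-hop propagation t_prop = 36000000/300000000 = 120 ms.
Pipeline fill: first packet needs 2·t_tx to clear all hops; remaining 126 packets each add one t_tx.
Total = (2+127-1)·t_tx + 2·t_prop = 128·9.54839 + 2·120 = 1462 ms.

1462 ms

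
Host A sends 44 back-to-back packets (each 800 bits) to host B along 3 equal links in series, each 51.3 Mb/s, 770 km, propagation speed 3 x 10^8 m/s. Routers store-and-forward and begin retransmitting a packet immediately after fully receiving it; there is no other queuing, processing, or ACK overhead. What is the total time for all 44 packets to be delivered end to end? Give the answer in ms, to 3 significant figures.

8.42 ms

Per-hop transmission t_tx = L/R = 800/51300000 = 0.0155945 ms.
Per-hop propagation t_prop = 770000/300000000 = 2.56667 ms.
Pipeline fill: first packet needs 3·t_tx to clear all hops; remaining 43 packets each add one t_tx.
Total = (3+44-1)·t_tx + 3·t_prop = 46·0.0155945 + 3·2.56667 = 8.42 ms.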